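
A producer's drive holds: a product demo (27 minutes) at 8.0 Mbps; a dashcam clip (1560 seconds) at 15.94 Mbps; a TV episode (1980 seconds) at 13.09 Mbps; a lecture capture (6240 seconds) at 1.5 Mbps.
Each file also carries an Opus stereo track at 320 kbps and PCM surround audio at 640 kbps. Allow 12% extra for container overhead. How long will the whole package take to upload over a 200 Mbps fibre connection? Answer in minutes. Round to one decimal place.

7.8 minutes

Audio total: 320 + 640 = 960 kbps = 0.960 Mbps.
product demo: 8.960 Mbps × 1620 s × 1.12 = 16257.0 Mb
dashcam clip: 16.900 Mbps × 1560 s × 1.12 = 29527.7 Mb
TV episode: 14.050 Mbps × 1980 s × 1.12 = 31157.3 Mb
lecture capture: 2.460 Mbps × 6240 s × 1.12 = 17192.4 Mb
Total: 94134.4 Mb = 11766.8 MB.
At 200 Mbps: 94134.4 / 200 = 471 s ≈ 7.84 minutes.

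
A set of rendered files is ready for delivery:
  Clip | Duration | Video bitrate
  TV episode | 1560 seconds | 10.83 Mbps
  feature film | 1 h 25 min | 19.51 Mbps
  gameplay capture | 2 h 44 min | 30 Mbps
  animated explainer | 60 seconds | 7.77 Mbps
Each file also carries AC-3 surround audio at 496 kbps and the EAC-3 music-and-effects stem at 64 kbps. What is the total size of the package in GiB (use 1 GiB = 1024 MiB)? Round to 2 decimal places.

49.05 GiB

Audio total: 496 + 64 = 560 kbps = 0.560 Mbps.
TV episode: 11.390 Mbps × 1560 s = 17768.4 Mb
feature film: 20.070 Mbps × 5100 s = 102357.0 Mb
gameplay capture: 30.560 Mbps × 9840 s = 300710.4 Mb
animated explainer: 8.330 Mbps × 60 s = 499.8 Mb
Total: 421335.6 Mb = 52666.9 MB.
= 49.05 GiB.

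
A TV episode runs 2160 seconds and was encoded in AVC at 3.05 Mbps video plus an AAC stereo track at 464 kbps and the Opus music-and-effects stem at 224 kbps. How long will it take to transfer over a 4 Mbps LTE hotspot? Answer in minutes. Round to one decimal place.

33.6 minutes

Audio total: 464 + 224 = 688 kbps = 0.688 Mbps.
Total bitrate: 3.738 Mbps.
File: 3.738 Mbps × 2160 s = 8074.1 Mb.
At 4 Mbps: 8074.1 / 4 = 2018.5 s ≈ 33.6 minutes.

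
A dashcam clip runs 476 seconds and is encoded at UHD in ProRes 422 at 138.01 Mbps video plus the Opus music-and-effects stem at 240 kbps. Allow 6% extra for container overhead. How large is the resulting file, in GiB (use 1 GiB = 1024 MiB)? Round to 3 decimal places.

8.121 GiB

Audio: 240 kbps = 0.240 Mbps.
Total bitrate: 138.01 + 0.240 = 138.250 Mbps.
Stream data: 138.250 Mbps × 476 s = 65807.0 Mb.
With 6% container overhead: ×1.06.
69,755 Mb = 8,719,427,500 bytes ÷ 1,073,741,824 = 8.121 GiB.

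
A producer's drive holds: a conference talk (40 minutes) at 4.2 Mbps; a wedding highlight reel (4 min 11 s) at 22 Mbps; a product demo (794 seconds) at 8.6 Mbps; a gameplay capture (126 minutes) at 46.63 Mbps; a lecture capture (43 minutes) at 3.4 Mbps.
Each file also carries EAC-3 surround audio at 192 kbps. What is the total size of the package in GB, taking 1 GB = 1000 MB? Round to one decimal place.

Audio: 192 kbps = 0.192 Mbps.
conference talk: 4.392 Mbps × 2400 s = 10540.8 Mb
wedding highlight reel: 22.192 Mbps × 251 s = 5570.2 Mb
product demo: 8.792 Mbps × 794 s = 6980.8 Mb
gameplay capture: 46.822 Mbps × 7560 s = 353974.3 Mb
lecture capture: 3.592 Mbps × 2580 s = 9267.4 Mb
Total: 386333.5 Mb = 48291.7 MB.
= 48.29 GB.

48.3 GB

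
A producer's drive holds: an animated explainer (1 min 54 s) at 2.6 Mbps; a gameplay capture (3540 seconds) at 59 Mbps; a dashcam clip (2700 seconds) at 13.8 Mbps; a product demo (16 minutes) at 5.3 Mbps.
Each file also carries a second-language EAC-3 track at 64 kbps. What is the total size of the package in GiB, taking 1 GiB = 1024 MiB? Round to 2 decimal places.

Audio: 64 kbps = 0.064 Mbps.
animated explainer: 2.664 Mbps × 114 s = 303.7 Mb
gameplay capture: 59.064 Mbps × 3540 s = 209086.6 Mb
dashcam clip: 13.864 Mbps × 2700 s = 37432.8 Mb
product demo: 5.364 Mbps × 960 s = 5149.4 Mb
Total: 251972.5 Mb = 31496.6 MB.
= 29.33 GiB.

29.33 GiB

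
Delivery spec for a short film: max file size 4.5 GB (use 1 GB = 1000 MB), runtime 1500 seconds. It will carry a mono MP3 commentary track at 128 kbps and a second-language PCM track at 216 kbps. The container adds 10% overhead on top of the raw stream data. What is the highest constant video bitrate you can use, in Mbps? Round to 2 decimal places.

21.47 Mbps

Budget: 4.5 GB = 36000.0 Mb.
Stream payload after overhead: 36000.0 / 1.10 = 32727.3 Mb.
Total bitrate budget: 32727.3 Mb / 1500 s = 21.818 Mbps.
Audio total: 128 + 216 = 344 kbps = 0.344 Mbps.
Video: 21.818 − 0.344 = 21.474 Mbps.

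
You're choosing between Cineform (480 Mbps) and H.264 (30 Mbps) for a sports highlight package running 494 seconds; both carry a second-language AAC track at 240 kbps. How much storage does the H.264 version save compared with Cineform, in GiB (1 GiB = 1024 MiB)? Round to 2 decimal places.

25.88 GiB

Audio: 240 kbps = 0.240 Mbps.
Cineform: 480.240 Mbps × 494 s = 237238.6 Mb = 27.618 GiB.
H.264: 30.240 Mbps × 494 s = 14938.6 Mb = 1.739 GiB.
Saving: 27.618 − 1.739 = 25.879 GiB.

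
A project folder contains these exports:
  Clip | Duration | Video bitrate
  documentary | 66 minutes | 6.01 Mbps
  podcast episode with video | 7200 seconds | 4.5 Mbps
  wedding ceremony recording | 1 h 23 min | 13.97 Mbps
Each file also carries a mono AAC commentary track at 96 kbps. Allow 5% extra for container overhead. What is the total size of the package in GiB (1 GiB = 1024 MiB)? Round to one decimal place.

15.6 GiB

Audio: 96 kbps = 0.096 Mbps.
documentary: 6.106 Mbps × 3960 s × 1.05 = 25388.7 Mb
podcast episode with video: 4.596 Mbps × 7200 s × 1.05 = 34745.8 Mb
wedding ceremony recording: 14.066 Mbps × 4980 s × 1.05 = 73551.1 Mb
Total: 133685.6 Mb = 16710.7 MB.
= 15.56 GiB.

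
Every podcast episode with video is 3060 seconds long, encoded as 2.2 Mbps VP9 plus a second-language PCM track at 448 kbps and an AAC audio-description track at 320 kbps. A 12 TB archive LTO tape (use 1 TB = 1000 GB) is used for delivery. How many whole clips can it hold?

10570

Audio total: 448 + 320 = 768 kbps = 0.768 Mbps.
Total bitrate: 2.968 Mbps.
Per item: 2.968 Mbps × 3060 s = 9,082 Mb = 1,135 MB.
Capacity: 12 TB = 96,000,000 Mb; 10570.27 items → 10570 complete.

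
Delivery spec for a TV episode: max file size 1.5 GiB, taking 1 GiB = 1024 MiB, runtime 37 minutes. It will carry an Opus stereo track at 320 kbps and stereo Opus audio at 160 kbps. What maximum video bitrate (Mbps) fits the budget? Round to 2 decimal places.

5.32 Mbps

Budget: 1.5 GiB = 12884.9 Mb.
37 min = 2220 s
Total bitrate budget: 12884.9 Mb / 2220 s = 5.804 Mbps.
Audio total: 320 + 160 = 480 kbps = 0.480 Mbps.
Video: 5.804 − 0.480 = 5.324 Mbps.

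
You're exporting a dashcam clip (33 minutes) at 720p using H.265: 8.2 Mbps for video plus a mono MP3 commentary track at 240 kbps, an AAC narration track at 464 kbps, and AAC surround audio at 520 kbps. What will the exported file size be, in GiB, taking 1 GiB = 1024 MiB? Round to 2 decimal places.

33 min = 1980 s
Audio total: 240 + 464 + 520 = 1224 kbps = 1.224 Mbps.
Total bitrate: 8.2 + 1.224 = 9.424 Mbps.
Stream data: 9.424 Mbps × 1980 s = 18659.5 Mb.
18,660 Mb = 2,332,440,000 bytes ÷ 1,073,741,824 = 2.172 GiB.

2.17 GiB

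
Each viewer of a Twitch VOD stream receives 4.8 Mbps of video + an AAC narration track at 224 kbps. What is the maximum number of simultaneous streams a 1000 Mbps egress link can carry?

Audio: 224 kbps = 0.224 Mbps.
Per-viewer media rate: 5.024 Mbps.
1000 Mbps = 1,000 Mbps; 1,000 / 5.024 = 199.04 → 199 viewers.

199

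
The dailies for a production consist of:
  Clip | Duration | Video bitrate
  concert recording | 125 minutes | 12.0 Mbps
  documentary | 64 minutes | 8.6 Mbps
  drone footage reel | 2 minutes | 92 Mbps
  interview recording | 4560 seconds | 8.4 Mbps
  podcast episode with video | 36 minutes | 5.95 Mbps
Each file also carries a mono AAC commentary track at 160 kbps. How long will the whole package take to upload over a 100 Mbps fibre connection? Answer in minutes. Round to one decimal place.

31.4 minutes

Audio: 160 kbps = 0.160 Mbps.
concert recording: 12.160 Mbps × 7500 s = 91200.0 Mb
documentary: 8.760 Mbps × 3840 s = 33638.4 Mb
drone footage reel: 92.160 Mbps × 120 s = 11059.2 Mb
interview recording: 8.560 Mbps × 4560 s = 39033.6 Mb
podcast episode with video: 6.110 Mbps × 2160 s = 13197.6 Mb
Total: 188128.8 Mb = 23516.1 MB.
At 100 Mbps: 188128.8 / 100 = 1881 s ≈ 31.4 minutes.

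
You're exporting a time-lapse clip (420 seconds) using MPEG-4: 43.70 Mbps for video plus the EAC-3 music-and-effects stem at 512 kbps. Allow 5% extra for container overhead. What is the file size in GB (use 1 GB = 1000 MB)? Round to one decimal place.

Audio: 512 kbps = 0.512 Mbps.
Total bitrate: 43.70 + 0.512 = 44.212 Mbps.
Stream data: 44.212 Mbps × 420 s = 18569.0 Mb.
With 5% container overhead: ×1.05.
19,497 Mb ÷ 8 = 2,437 MB → 2.437 GB.

2.4 GB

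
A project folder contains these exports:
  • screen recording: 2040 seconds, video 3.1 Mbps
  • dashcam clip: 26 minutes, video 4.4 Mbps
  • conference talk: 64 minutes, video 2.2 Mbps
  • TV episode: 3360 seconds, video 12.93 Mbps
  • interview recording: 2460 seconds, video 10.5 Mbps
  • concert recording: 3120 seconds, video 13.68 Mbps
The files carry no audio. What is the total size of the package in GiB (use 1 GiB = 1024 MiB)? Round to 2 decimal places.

screen recording: 3.100 Mbps × 2040 s = 6324.0 Mb
dashcam clip: 4.400 Mbps × 1560 s = 6864.0 Mb
conference talk: 2.200 Mbps × 3840 s = 8448.0 Mb
TV episode: 12.930 Mbps × 3360 s = 43444.8 Mb
interview recording: 10.500 Mbps × 2460 s = 25830.0 Mb
concert recording: 13.680 Mbps × 3120 s = 42681.6 Mb
Total: 133592.4 Mb = 16699.0 MB.
= 15.55 GiB.

15.55 GiB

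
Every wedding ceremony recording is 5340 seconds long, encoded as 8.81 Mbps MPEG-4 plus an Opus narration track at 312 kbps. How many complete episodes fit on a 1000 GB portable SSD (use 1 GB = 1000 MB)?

164

Audio: 312 kbps = 0.312 Mbps.
Total bitrate: 9.122 Mbps.
Per item: 9.122 Mbps × 5340 s = 48,711 Mb = 6,089 MB.
Capacity: 1000 GB = 8,000,000 Mb; 164.23 items → 164 complete.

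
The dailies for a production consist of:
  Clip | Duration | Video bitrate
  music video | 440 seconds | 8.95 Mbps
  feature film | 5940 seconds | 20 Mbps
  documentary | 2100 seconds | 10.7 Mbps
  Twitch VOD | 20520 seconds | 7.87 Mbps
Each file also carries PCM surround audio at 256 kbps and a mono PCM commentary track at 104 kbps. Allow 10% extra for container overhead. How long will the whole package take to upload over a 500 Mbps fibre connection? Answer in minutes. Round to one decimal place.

11.6 minutes

Audio total: 256 + 104 = 360 kbps = 0.360 Mbps.
music video: 9.310 Mbps × 440 s × 1.10 = 4506.0 Mb
feature film: 20.360 Mbps × 5940 s × 1.10 = 133032.2 Mb
documentary: 11.060 Mbps × 2100 s × 1.10 = 25548.6 Mb
Twitch VOD: 8.230 Mbps × 20520 s × 1.10 = 185767.6 Mb
Total: 348854.4 Mb = 43606.8 MB.
At 500 Mbps: 348854.4 / 500 = 698 s ≈ 11.6 minutes.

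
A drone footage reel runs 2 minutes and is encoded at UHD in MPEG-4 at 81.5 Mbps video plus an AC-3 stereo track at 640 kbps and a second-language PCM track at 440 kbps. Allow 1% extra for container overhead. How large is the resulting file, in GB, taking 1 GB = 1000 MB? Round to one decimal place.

1.3 GB

2 min = 120 s
Audio total: 640 + 440 = 1080 kbps = 1.080 Mbps.
Total bitrate: 81.5 + 1.080 = 82.580 Mbps.
Stream data: 82.580 Mbps × 120 s = 9909.6 Mb.
With 1% container overhead: ×1.01.
10,009 Mb ÷ 8 = 1,251 MB → 1.251 GB.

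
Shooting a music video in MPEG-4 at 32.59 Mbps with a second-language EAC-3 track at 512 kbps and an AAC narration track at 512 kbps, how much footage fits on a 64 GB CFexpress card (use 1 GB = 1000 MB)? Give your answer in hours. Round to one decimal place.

4.2 hours

Audio total: 512 + 512 = 1024 kbps = 1.024 Mbps.
Total bitrate: 32.59 + 1.024 = 33.614 Mbps.
Capacity: 64 GB = 512,000 Mb.
Recording time: 512,000 / 33.614 = 15,232 s ≈ 4.23 hours.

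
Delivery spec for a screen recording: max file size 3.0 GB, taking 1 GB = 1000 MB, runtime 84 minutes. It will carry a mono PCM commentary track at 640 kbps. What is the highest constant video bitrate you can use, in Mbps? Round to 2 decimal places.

4.12 Mbps

Budget: 3.0 GB = 24000.0 Mb.
84 min = 5040 s
Total bitrate budget: 24000.0 Mb / 5040 s = 4.762 Mbps.
Audio: 640 kbps = 0.640 Mbps.
Video: 4.762 − 0.640 = 4.122 Mbps.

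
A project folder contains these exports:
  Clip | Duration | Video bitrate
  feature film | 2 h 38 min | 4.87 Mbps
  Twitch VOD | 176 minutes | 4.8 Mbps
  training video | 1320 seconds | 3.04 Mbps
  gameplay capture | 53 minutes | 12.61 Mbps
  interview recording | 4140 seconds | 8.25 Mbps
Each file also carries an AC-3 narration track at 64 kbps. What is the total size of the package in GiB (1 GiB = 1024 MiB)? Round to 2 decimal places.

Audio: 64 kbps = 0.064 Mbps.
feature film: 4.934 Mbps × 9480 s = 46774.3 Mb
Twitch VOD: 4.864 Mbps × 10560 s = 51363.8 Mb
training video: 3.104 Mbps × 1320 s = 4097.3 Mb
gameplay capture: 12.674 Mbps × 3180 s = 40303.3 Mb
interview recording: 8.314 Mbps × 4140 s = 34420.0 Mb
Total: 176958.7 Mb = 22119.8 MB.
= 20.60 GiB.

20.60 GiB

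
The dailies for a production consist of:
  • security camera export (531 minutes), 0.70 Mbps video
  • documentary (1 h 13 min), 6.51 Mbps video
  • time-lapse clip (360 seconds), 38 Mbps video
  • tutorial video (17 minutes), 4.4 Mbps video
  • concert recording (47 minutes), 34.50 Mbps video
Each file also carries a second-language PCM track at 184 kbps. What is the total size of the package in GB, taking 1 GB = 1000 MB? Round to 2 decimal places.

21.71 GB

Audio: 184 kbps = 0.184 Mbps.
security camera export: 0.884 Mbps × 31860 s = 28164.2 Mb
documentary: 6.694 Mbps × 4380 s = 29319.7 Mb
time-lapse clip: 38.184 Mbps × 360 s = 13746.2 Mb
tutorial video: 4.584 Mbps × 1020 s = 4675.7 Mb
concert recording: 34.684 Mbps × 2820 s = 97808.9 Mb
Total: 173714.8 Mb = 21714.3 MB.
= 21.71 GB.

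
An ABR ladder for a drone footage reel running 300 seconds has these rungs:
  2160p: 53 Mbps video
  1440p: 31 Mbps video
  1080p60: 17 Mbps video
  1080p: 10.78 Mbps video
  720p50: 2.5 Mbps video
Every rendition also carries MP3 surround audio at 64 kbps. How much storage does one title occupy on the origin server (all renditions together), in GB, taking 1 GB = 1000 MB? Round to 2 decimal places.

4.30 GB

Audio: 64 kbps = 0.064 Mbps.
Sum of rendition bitrates: (53+0.064) + (31+0.064) + (17+0.064) + (10.78+0.064) + (2.5+0.064) = 114.600 Mbps.
× 300 s = 34,380 Mb = 4,298 MB = 4.298 GB.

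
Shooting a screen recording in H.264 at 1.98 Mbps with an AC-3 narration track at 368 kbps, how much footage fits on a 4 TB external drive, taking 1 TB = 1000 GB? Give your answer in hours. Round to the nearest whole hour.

Audio: 368 kbps = 0.368 Mbps.
Total bitrate: 1.98 + 0.368 = 2.348 Mbps.
Capacity: 4 TB = 32,000,000 Mb.
Recording time: 32,000,000 / 2.348 = 13,628,620 s ≈ 3,786 hours.

3786 hours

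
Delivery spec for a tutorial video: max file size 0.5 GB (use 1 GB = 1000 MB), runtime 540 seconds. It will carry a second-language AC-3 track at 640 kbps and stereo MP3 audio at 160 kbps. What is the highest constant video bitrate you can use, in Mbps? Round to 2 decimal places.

6.61 Mbps

Budget: 0.5 GB = 4000.0 Mb.
Total bitrate budget: 4000.0 Mb / 540 s = 7.407 Mbps.
Audio total: 640 + 160 = 800 kbps = 0.800 Mbps.
Video: 7.407 − 0.800 = 6.607 Mbps.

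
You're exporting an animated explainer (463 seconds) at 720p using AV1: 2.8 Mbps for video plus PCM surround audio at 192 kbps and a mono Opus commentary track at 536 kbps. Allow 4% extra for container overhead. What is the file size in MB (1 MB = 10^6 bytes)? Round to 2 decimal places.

Audio total: 192 + 536 = 728 kbps = 0.728 Mbps.
Total bitrate: 2.8 + 0.728 = 3.528 Mbps.
Stream data: 3.528 Mbps × 463 s = 1633.5 Mb.
With 4% container overhead: ×1.04.
1,699 Mb ÷ 8 = 212.4 MB → 212.4 MB.

212.35 MB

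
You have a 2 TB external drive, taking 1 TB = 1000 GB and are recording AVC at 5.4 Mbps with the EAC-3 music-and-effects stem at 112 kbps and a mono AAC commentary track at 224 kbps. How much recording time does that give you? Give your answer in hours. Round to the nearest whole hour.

775 hours

Audio total: 112 + 224 = 336 kbps = 0.336 Mbps.
Total bitrate: 5.4 + 0.336 = 5.736 Mbps.
Capacity: 2 TB = 16,000,000 Mb.
Recording time: 16,000,000 / 5.736 = 2,789,400 s ≈ 775 hours.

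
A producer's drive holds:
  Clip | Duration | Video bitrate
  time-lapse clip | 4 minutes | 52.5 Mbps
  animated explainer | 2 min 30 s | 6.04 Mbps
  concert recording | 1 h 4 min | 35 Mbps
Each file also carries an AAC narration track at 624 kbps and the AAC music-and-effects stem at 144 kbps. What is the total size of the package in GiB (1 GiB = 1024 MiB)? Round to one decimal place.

Audio total: 624 + 144 = 768 kbps = 0.768 Mbps.
time-lapse clip: 53.268 Mbps × 240 s = 12784.3 Mb
animated explainer: 6.808 Mbps × 150 s = 1021.2 Mb
concert recording: 35.768 Mbps × 3840 s = 137349.1 Mb
Total: 151154.6 Mb = 18894.3 MB.
= 17.60 GiB.

17.6 GiB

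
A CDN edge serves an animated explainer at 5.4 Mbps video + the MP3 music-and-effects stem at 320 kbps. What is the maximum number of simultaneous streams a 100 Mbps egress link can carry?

17

Audio: 320 kbps = 0.320 Mbps.
Per-viewer media rate: 5.720 Mbps.
100 Mbps = 100.0 Mbps; 100.0 / 5.720 = 17.48 → 17 viewers.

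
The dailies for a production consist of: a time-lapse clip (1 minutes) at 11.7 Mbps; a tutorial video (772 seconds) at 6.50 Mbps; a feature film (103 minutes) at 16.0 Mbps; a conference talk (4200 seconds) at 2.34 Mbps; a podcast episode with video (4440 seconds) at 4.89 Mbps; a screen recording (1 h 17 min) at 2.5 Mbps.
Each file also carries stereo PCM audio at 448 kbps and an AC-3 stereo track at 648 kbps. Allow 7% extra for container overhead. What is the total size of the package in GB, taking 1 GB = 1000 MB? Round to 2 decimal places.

22.73 GB

Audio total: 448 + 648 = 1096 kbps = 1.096 Mbps.
time-lapse clip: 12.796 Mbps × 60 s × 1.07 = 821.5 Mb
tutorial video: 7.596 Mbps × 772 s × 1.07 = 6274.6 Mb
feature film: 17.096 Mbps × 6180 s × 1.07 = 113049.0 Mb
conference talk: 3.436 Mbps × 4200 s × 1.07 = 15441.4 Mb
podcast episode with video: 5.986 Mbps × 4440 s × 1.07 = 28438.3 Mb
screen recording: 3.596 Mbps × 4620 s × 1.07 = 17776.5 Mb
Total: 181801.3 Mb = 22725.2 MB.
= 22.73 GB.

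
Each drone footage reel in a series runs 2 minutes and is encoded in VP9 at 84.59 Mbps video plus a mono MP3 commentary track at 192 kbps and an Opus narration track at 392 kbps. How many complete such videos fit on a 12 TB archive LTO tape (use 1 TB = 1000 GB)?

9392

2 min = 120 s
Audio total: 192 + 392 = 584 kbps = 0.584 Mbps.
Total bitrate: 85.174 Mbps.
Per item: 85.174 Mbps × 120 s = 10,221 Mb = 1,278 MB.
Capacity: 12 TB = 96,000,000 Mb; 9392.54 items → 9392 complete.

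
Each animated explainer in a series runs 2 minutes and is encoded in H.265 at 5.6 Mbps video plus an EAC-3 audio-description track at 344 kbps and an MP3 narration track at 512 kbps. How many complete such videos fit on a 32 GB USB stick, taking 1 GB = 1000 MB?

330

2 min = 120 s
Audio total: 344 + 512 = 856 kbps = 0.856 Mbps.
Total bitrate: 6.456 Mbps.
Per item: 6.456 Mbps × 120 s = 774.7 Mb = 96.84 MB.
Capacity: 32 GB = 256,000 Mb; 330.44 items → 330 complete.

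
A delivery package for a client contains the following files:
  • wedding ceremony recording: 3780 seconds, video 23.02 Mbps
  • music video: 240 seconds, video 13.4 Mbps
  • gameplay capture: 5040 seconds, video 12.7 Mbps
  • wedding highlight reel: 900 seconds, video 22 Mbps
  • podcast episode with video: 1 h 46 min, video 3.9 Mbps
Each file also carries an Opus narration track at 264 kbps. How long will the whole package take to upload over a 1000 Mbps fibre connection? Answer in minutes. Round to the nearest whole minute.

3 minutes

Audio: 264 kbps = 0.264 Mbps.
wedding ceremony recording: 23.284 Mbps × 3780 s = 88013.5 Mb
music video: 13.664 Mbps × 240 s = 3279.4 Mb
gameplay capture: 12.964 Mbps × 5040 s = 65338.6 Mb
wedding highlight reel: 22.264 Mbps × 900 s = 20037.6 Mb
podcast episode with video: 4.164 Mbps × 6360 s = 26483.0 Mb
Total: 203152.1 Mb = 25394.0 MB.
At 1000 Mbps: 203152.1 / 1000 = 203 s ≈ 3.39 minutes.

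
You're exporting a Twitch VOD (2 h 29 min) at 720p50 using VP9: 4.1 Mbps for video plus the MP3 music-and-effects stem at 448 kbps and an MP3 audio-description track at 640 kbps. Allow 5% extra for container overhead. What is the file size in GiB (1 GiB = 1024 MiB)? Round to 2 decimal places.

2 h 29 min = 149 min = 8940 s
Audio total: 448 + 640 = 1088 kbps = 1.088 Mbps.
Total bitrate: 4.1 + 1.088 = 5.188 Mbps.
Stream data: 5.188 Mbps × 8940 s = 46380.7 Mb.
With 5% container overhead: ×1.05.
48,700 Mb = 6,087,469,500 bytes ÷ 1,073,741,824 = 5.669 GiB.

5.67 GiB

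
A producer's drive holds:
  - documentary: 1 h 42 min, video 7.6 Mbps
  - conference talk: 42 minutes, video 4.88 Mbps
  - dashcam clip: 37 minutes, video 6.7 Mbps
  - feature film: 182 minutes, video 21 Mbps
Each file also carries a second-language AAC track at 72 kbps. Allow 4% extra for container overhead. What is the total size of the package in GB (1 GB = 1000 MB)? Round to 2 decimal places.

Audio: 72 kbps = 0.072 Mbps.
documentary: 7.672 Mbps × 6120 s × 1.04 = 48830.7 Mb
conference talk: 4.952 Mbps × 2520 s × 1.04 = 12978.2 Mb
dashcam clip: 6.772 Mbps × 2220 s × 1.04 = 15635.2 Mb
feature film: 21.072 Mbps × 10920 s × 1.04 = 239310.5 Mb
Total: 316754.6 Mb = 39594.3 MB.
= 39.59 GB.

39.59 GB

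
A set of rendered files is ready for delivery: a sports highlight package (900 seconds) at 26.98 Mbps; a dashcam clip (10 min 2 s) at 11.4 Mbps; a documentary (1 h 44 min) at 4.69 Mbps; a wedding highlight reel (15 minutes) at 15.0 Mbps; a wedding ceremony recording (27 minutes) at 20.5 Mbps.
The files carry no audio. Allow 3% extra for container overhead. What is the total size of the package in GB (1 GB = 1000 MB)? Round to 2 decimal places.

13.79 GB

sports highlight package: 26.980 Mbps × 900 s × 1.03 = 25010.5 Mb
dashcam clip: 11.400 Mbps × 602 s × 1.03 = 7068.7 Mb
documentary: 4.690 Mbps × 6240 s × 1.03 = 30143.6 Mb
wedding highlight reel: 15.000 Mbps × 900 s × 1.03 = 13905.0 Mb
wedding ceremony recording: 20.500 Mbps × 1620 s × 1.03 = 34206.3 Mb
Total: 110334.0 Mb = 13791.8 MB.
= 13.79 GB.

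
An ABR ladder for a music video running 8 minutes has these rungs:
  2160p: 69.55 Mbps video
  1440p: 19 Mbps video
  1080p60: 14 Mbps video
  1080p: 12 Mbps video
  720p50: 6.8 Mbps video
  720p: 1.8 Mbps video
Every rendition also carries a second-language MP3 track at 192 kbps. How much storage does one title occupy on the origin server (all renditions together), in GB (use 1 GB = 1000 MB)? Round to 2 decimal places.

8 min = 480 s
Audio: 192 kbps = 0.192 Mbps.
Sum of rendition bitrates: (69.55+0.192) + (19+0.192) + (14+0.192) + (12+0.192) + (6.8+0.192) + (1.8+0.192) = 124.302 Mbps.
× 480 s = 59,665 Mb = 7,458 MB = 7.458 GB.

7.46 GB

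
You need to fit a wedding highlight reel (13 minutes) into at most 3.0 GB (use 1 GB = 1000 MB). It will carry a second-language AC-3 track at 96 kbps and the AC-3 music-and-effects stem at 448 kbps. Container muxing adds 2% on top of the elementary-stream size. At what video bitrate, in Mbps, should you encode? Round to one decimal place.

29.6 Mbps

Budget: 3.0 GB = 24000.0 Mb.
Stream payload after overhead: 24000.0 / 1.02 = 23529.4 Mb.
13 min = 780 s
Total bitrate budget: 23529.4 Mb / 780 s = 30.166 Mbps.
Audio total: 96 + 448 = 544 kbps = 0.544 Mbps.
Video: 30.166 − 0.544 = 29.622 Mbps.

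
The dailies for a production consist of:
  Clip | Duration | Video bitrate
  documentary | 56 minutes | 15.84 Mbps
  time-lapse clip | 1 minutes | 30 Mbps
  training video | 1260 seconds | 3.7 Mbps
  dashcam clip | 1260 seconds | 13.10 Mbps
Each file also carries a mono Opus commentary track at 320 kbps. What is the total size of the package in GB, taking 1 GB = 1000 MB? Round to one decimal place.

Audio: 320 kbps = 0.320 Mbps.
documentary: 16.160 Mbps × 3360 s = 54297.6 Mb
time-lapse clip: 30.320 Mbps × 60 s = 1819.2 Mb
training video: 4.020 Mbps × 1260 s = 5065.2 Mb
dashcam clip: 13.420 Mbps × 1260 s = 16909.2 Mb
Total: 78091.2 Mb = 9761.4 MB.
= 9.761 GB.

9.8 GB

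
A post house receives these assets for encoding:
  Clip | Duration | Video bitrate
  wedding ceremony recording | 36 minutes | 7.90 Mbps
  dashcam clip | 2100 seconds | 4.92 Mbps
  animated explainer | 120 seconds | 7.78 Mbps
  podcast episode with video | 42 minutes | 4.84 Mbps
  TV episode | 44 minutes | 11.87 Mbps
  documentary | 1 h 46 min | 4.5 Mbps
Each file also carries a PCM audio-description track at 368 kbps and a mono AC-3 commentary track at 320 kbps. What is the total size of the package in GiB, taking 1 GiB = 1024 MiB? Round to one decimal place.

Audio total: 368 + 320 = 688 kbps = 0.688 Mbps.
wedding ceremony recording: 8.588 Mbps × 2160 s = 18550.1 Mb
dashcam clip: 5.608 Mbps × 2100 s = 11776.8 Mb
animated explainer: 8.468 Mbps × 120 s = 1016.2 Mb
podcast episode with video: 5.528 Mbps × 2520 s = 13930.6 Mb
TV episode: 12.558 Mbps × 2640 s = 33153.1 Mb
documentary: 5.188 Mbps × 6360 s = 32995.7 Mb
Total: 111422.4 Mb = 13927.8 MB.
= 12.97 GiB.

13.0 GiB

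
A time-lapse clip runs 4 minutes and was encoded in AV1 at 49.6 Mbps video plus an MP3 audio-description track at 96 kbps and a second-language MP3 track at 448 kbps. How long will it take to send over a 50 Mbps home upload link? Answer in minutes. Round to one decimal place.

4 min = 240 s
Audio total: 96 + 448 = 544 kbps = 0.544 Mbps.
Total bitrate: 50.144 Mbps.
File: 50.144 Mbps × 240 s = 12034.6 Mb.
At 50 Mbps: 12034.6 / 50 = 240.7 s ≈ 4.01 minutes.

4.0 minutes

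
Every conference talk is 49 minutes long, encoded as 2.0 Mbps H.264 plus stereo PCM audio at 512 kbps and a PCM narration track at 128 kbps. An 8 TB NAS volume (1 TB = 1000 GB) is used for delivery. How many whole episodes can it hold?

49 min = 2940 s
Audio total: 512 + 128 = 640 kbps = 0.640 Mbps.
Total bitrate: 2.640 Mbps.
Per item: 2.640 Mbps × 2940 s = 7,762 Mb = 970.2 MB.
Capacity: 8 TB = 64,000,000 Mb; 8245.72 items → 8245 complete.

8245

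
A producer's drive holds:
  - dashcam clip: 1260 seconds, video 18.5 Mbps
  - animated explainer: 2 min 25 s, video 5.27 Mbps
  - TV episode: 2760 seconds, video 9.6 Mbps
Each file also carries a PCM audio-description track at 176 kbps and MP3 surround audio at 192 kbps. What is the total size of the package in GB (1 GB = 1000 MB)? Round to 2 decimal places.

6.51 GB

Audio total: 176 + 192 = 368 kbps = 0.368 Mbps.
dashcam clip: 18.868 Mbps × 1260 s = 23773.7 Mb
animated explainer: 5.638 Mbps × 145 s = 817.5 Mb
TV episode: 9.968 Mbps × 2760 s = 27511.7 Mb
Total: 52102.9 Mb = 6512.9 MB.
= 6.513 GB.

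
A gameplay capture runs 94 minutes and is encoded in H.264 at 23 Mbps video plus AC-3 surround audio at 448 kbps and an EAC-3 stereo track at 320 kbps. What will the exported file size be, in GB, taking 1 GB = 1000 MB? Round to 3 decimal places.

94 min = 5640 s
Audio total: 448 + 320 = 768 kbps = 0.768 Mbps.
Total bitrate: 23 + 0.768 = 23.768 Mbps.
Stream data: 23.768 Mbps × 5640 s = 134051.5 Mb.
134,052 Mb ÷ 8 = 16,756 MB → 16.76 GB.

16.756 GB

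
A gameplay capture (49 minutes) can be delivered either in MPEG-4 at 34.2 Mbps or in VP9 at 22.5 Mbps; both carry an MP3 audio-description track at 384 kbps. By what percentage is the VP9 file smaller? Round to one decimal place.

49 min = 2940 s
Audio: 384 kbps = 0.384 Mbps.
MPEG-4: 34.584 Mbps × 2940 s = 101677.0 Mb = 12.710 GB.
VP9: 22.884 Mbps × 2940 s = 67279.0 Mb = 8.410 GB.
Reduction: (1 − 8.410/12.710) × 100 = 33.83%.

33.8%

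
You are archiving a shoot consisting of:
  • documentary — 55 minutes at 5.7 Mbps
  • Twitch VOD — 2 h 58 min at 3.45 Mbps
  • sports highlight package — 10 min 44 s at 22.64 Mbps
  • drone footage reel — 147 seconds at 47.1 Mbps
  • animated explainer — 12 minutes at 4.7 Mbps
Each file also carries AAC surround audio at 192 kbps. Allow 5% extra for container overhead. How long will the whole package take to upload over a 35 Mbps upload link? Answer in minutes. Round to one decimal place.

41.8 minutes

Audio: 192 kbps = 0.192 Mbps.
documentary: 5.892 Mbps × 3300 s × 1.05 = 20415.8 Mb
Twitch VOD: 3.642 Mbps × 10680 s × 1.05 = 40841.4 Mb
sports highlight package: 22.832 Mbps × 644 s × 1.05 = 15439.0 Mb
drone footage reel: 47.292 Mbps × 147 s × 1.05 = 7299.5 Mb
animated explainer: 4.892 Mbps × 720 s × 1.05 = 3698.4 Mb
Total: 87694.0 Mb = 10961.8 MB.
At 35 Mbps: 87694.0 / 35 = 2506 s ≈ 41.8 minutes.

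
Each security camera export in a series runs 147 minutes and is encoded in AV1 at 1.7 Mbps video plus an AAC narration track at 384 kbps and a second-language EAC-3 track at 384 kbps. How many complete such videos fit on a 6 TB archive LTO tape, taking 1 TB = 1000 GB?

147 min = 8820 s
Audio total: 384 + 384 = 768 kbps = 0.768 Mbps.
Total bitrate: 2.468 Mbps.
Per item: 2.468 Mbps × 8820 s = 21,768 Mb = 2,721 MB.
Capacity: 6 TB = 48,000,000 Mb; 2205.10 items → 2205 complete.

2205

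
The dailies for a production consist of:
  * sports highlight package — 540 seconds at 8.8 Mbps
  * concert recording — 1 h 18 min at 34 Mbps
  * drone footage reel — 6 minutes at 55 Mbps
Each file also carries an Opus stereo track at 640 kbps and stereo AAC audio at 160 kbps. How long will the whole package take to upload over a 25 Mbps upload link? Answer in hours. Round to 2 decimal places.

2.09 hours

Audio total: 640 + 160 = 800 kbps = 0.800 Mbps.
sports highlight package: 9.600 Mbps × 540 s = 5184.0 Mb
concert recording: 34.800 Mbps × 4680 s = 162864.0 Mb
drone footage reel: 55.800 Mbps × 360 s = 20088.0 Mb
Total: 188136.0 Mb = 23517.0 MB.
At 25 Mbps: 188136.0 / 25 = 7525 s ≈ 2.09 hours.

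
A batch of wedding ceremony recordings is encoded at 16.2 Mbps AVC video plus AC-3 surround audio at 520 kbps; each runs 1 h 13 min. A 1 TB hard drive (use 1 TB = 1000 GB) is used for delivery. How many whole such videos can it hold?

109

1 h 13 min = 73 min = 4380 s
Audio: 520 kbps = 0.520 Mbps.
Total bitrate: 16.720 Mbps.
Per item: 16.720 Mbps × 4380 s = 73,234 Mb = 9,154 MB.
Capacity: 1 TB = 8,000,000 Mb; 109.24 items → 109 complete.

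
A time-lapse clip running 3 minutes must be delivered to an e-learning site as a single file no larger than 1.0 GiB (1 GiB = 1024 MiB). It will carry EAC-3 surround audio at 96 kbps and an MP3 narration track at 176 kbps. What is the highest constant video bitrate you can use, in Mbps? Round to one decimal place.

Budget: 1.0 GiB = 8589.9 Mb.
3 min = 180 s
Total bitrate budget: 8589.9 Mb / 180 s = 47.722 Mbps.
Audio total: 96 + 176 = 272 kbps = 0.272 Mbps.
Video: 47.722 − 0.272 = 47.450 Mbps.

47.4 Mbps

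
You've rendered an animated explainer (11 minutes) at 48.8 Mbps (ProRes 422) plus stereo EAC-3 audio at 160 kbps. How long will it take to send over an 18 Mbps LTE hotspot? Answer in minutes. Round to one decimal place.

11 min = 660 s
Audio: 160 kbps = 0.160 Mbps.
Total bitrate: 48.960 Mbps.
File: 48.960 Mbps × 660 s = 32313.6 Mb.
At 18 Mbps: 32313.6 / 18 = 1795.2 s ≈ 29.9 minutes.

29.9 minutes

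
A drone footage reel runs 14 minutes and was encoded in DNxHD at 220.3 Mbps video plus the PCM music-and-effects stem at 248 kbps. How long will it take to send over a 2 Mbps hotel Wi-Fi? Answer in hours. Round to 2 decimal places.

25.73 hours

14 min = 840 s
Audio: 248 kbps = 0.248 Mbps.
Total bitrate: 220.548 Mbps.
File: 220.548 Mbps × 840 s = 185260.3 Mb.
At 2 Mbps: 185260.3 / 2 = 92630.2 s ≈ 25.7 hours.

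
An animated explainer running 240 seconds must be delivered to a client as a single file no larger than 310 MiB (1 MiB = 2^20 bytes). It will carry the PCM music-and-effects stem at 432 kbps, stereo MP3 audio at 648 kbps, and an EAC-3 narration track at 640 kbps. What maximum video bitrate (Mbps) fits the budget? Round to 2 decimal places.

Budget: 310 MiB = 2600.5 Mb.
Total bitrate budget: 2600.5 Mb / 240 s = 10.835 Mbps.
Audio total: 432 + 648 + 640 = 1720 kbps = 1.720 Mbps.
Video: 10.835 − 1.720 = 9.115 Mbps.

9.12 Mbps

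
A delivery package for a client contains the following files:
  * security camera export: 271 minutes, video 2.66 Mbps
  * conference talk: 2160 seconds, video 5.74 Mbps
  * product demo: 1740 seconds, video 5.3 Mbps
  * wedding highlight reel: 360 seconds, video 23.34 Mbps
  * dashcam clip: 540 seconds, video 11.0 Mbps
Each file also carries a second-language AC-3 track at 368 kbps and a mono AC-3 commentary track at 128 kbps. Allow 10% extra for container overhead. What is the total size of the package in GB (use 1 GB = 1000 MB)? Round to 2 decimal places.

Audio total: 368 + 128 = 496 kbps = 0.496 Mbps.
security camera export: 3.156 Mbps × 16260 s × 1.10 = 56448.2 Mb
conference talk: 6.236 Mbps × 2160 s × 1.10 = 14816.7 Mb
product demo: 5.796 Mbps × 1740 s × 1.10 = 11093.5 Mb
wedding highlight reel: 23.836 Mbps × 360 s × 1.10 = 9439.1 Mb
dashcam clip: 11.496 Mbps × 540 s × 1.10 = 6828.6 Mb
Total: 98626.2 Mb = 12328.3 MB.
= 12.33 GB.

12.33 GB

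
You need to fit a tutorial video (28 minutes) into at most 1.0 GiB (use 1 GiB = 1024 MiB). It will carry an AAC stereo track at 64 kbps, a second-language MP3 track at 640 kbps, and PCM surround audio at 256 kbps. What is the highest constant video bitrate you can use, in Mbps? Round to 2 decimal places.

Budget: 1.0 GiB = 8589.9 Mb.
28 min = 1680 s
Total bitrate budget: 8589.9 Mb / 1680 s = 5.113 Mbps.
Audio total: 64 + 640 + 256 = 960 kbps = 0.960 Mbps.
Video: 5.113 − 0.960 = 4.153 Mbps.

4.15 Mbps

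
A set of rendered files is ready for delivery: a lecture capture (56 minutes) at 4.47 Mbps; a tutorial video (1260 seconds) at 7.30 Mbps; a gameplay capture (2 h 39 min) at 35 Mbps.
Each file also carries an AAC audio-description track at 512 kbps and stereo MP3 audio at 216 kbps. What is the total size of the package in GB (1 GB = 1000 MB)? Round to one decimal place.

46.1 GB

Audio total: 512 + 216 = 728 kbps = 0.728 Mbps.
lecture capture: 5.198 Mbps × 3360 s = 17465.3 Mb
tutorial video: 8.028 Mbps × 1260 s = 10115.3 Mb
gameplay capture: 35.728 Mbps × 9540 s = 340845.1 Mb
Total: 368425.7 Mb = 46053.2 MB.
= 46.05 GB.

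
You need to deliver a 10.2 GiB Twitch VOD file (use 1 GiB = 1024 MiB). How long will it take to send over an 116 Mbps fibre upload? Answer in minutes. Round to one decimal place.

12.6 minutes

File: 10.2 GiB = 87617.3 Mb.
At 116 Mbps: 87617.3 / 116 = 755.3 s ≈ 12.6 minutes.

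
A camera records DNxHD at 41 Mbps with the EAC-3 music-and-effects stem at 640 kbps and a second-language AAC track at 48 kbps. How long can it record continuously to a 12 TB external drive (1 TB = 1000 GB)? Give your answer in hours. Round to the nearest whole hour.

640 hours

Audio total: 640 + 48 = 688 kbps = 0.688 Mbps.
Total bitrate: 41 + 0.688 = 41.688 Mbps.
Capacity: 12 TB = 96,000,000 Mb.
Recording time: 96,000,000 / 41.688 = 2,302,821 s ≈ 640 hours.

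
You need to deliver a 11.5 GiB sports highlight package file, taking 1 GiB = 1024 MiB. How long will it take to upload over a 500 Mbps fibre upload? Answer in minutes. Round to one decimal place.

3.3 minutes

File: 11.5 GiB = 98784.2 Mb.
At 500 Mbps: 98784.2 / 500 = 197.6 s ≈ 3.29 minutes.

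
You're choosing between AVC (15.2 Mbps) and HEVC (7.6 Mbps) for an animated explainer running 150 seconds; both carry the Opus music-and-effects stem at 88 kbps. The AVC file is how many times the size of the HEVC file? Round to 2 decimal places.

Audio: 88 kbps = 0.088 Mbps.
AVC: 15.288 Mbps × 150 s = 2293.2 Mb = 273.371 MiB.
HEVC: 7.688 Mbps × 150 s = 1153.2 Mb = 137.472 MiB.
Ratio: 273.371 / 137.472 = 1.989.

1.99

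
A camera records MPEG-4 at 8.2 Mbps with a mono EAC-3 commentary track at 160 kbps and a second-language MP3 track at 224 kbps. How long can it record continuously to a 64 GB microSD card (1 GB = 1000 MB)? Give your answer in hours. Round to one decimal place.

Audio total: 160 + 224 = 384 kbps = 0.384 Mbps.
Total bitrate: 8.2 + 0.384 = 8.584 Mbps.
Capacity: 64 GB = 512,000 Mb.
Recording time: 512,000 / 8.584 = 59,646 s ≈ 16.6 hours.

16.6 hours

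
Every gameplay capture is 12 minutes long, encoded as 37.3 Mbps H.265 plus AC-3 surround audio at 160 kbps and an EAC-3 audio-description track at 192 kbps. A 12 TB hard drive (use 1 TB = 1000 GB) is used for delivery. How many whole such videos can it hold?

3541

12 min = 720 s
Audio total: 160 + 192 = 352 kbps = 0.352 Mbps.
Total bitrate: 37.652 Mbps.
Per item: 37.652 Mbps × 720 s = 27,109 Mb = 3,389 MB.
Capacity: 12 TB = 96,000,000 Mb; 3541.20 items → 3541 complete.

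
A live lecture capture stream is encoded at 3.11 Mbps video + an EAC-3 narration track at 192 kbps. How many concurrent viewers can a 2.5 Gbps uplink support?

Audio: 192 kbps = 0.192 Mbps.
Per-viewer media rate: 3.302 Mbps.
2.5 Gbps = 2,500 Mbps; 2,500 / 3.302 = 757.12 → 757 viewers.

757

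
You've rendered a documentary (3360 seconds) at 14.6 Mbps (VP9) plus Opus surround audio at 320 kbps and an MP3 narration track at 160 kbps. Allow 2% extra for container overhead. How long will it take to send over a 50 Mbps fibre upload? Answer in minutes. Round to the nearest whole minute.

17 minutes

Audio total: 320 + 160 = 480 kbps = 0.480 Mbps.
Total bitrate: 15.080 Mbps.
File: 15.080 Mbps × 3360 s = 50668.8 Mb.
With 2% container overhead: ×1.02. → 51682.2 Mb.
At 50 Mbps: 51682.2 / 50 = 1033.6 s ≈ 17.2 minutes.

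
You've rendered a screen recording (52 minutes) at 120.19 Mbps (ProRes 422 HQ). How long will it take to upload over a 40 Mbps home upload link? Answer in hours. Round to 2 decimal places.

2.60 hours

52 min = 3120 s
File: 120.190 Mbps × 3120 s = 374992.8 Mb.
At 40 Mbps: 374992.8 / 40 = 9374.8 s ≈ 2.6 hours.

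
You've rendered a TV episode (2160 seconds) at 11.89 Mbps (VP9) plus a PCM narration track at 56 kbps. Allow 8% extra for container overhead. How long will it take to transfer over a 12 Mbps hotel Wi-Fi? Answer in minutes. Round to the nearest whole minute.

39 minutes

Audio: 56 kbps = 0.056 Mbps.
Total bitrate: 11.946 Mbps.
File: 11.946 Mbps × 2160 s = 25803.4 Mb.
With 8% container overhead: ×1.08. → 27867.6 Mb.
At 12 Mbps: 27867.6 / 12 = 2322.3 s ≈ 38.7 minutes.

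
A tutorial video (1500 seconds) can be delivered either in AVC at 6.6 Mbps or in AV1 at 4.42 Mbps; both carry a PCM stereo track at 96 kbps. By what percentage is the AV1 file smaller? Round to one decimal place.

Audio: 96 kbps = 0.096 Mbps.
AVC: 6.696 Mbps × 1500 s = 10044.0 Mb = 1.169 GiB.
AV1: 4.516 Mbps × 1500 s = 6774.0 Mb = 0.789 GiB.
Reduction: (1 − 0.789/1.169) × 100 = 32.56%.

32.6%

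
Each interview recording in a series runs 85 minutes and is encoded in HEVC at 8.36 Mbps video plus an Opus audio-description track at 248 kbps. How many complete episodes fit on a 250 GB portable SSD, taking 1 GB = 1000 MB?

45

85 min = 5100 s
Audio: 248 kbps = 0.248 Mbps.
Total bitrate: 8.608 Mbps.
Per item: 8.608 Mbps × 5100 s = 43,901 Mb = 5,488 MB.
Capacity: 250 GB = 2,000,000 Mb; 45.56 items → 45 complete.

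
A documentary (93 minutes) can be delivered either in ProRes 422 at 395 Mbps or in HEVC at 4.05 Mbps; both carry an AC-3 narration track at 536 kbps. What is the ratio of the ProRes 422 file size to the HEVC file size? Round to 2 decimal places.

93 min = 5580 s
Audio: 536 kbps = 0.536 Mbps.
ProRes 422: 395.536 Mbps × 5580 s = 2207090.9 Mb = 275.886 GB.
HEVC: 4.586 Mbps × 5580 s = 25589.9 Mb = 3.199 GB.
Ratio: 275.886 / 3.199 = 86.249.

86.25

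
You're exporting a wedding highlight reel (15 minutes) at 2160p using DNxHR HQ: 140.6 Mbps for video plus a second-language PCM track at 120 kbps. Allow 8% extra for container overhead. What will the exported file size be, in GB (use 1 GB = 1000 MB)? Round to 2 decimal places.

15 min = 900 s
Audio: 120 kbps = 0.120 Mbps.
Total bitrate: 140.6 + 0.120 = 140.720 Mbps.
Stream data: 140.720 Mbps × 900 s = 126648.0 Mb.
With 8% container overhead: ×1.08.
136,780 Mb ÷ 8 = 17,097 MB → 17.10 GB.

17.10 GB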